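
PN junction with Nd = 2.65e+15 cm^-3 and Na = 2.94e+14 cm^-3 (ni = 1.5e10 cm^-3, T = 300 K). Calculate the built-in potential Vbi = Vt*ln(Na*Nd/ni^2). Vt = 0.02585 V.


Step 1: Compute Na*Nd/ni^2 = 2.94e+14 * 2.65e+15 / (1.5e10)^2 = 3.4627e+09
Step 2: ln(3.4627e+09) = 21.9653
Step 3: Vbi = 0.02585 * 21.9653 = 0.568 V

0.568


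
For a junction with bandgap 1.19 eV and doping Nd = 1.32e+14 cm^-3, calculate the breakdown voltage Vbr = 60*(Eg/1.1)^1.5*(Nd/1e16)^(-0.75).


Step 1: Eg/1.1 = 1.19/1.1 = 1.081818
Step 2: (Eg/1.1)^1.5 = 1.081818^1.5 = 1.125204
Step 3: (Nd/1e16)^(-0.75) = (0.0132)^(-0.75) = 25.678494
Step 4: Vbr = 60 * 1.125204 * 25.678494 = 1733.6 V

1733.6


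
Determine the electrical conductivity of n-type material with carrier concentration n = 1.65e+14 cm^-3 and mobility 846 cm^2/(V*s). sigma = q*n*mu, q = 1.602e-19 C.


Step 1: sigma = q * n * mu
Step 2: sigma = 1.602e-19 * 1.65e+14 * 846
Step 3: sigma = 2.236e-02 S/cm

2.236e-02


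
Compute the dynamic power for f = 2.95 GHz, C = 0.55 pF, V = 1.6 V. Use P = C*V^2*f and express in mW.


Step 1: V^2 = 1.6^2 = 2.56 V^2
Step 2: P = C*V^2*f = 0.55e-12 F * 2.56 * 2.95e9 Hz
Step 3: P = 4.1536e-03 W
Step 4: P = 4.154 mW

4.154


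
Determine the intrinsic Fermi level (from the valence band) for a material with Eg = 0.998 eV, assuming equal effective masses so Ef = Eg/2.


Step 1: For an intrinsic semiconductor, the Fermi level sits at midgap.
Step 2: Ef = Eg / 2 = 0.998 / 2 = 0.499 eV

0.499


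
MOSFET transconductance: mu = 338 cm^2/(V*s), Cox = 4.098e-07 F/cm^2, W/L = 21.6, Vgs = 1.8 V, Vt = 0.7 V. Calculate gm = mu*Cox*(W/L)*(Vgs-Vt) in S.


Step 1: Vov = Vgs - Vt = 1.8 - 0.7 = 1.1 V
Step 2: gm = mu * Cox * (W/L) * Vov
Step 3: gm = 338 * 4.098e-07 * 21.6 * 1.1 = 3.29e-03 S

3.29e-03


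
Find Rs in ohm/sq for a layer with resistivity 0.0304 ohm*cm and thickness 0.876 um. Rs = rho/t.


Step 1: Convert thickness to cm: t = 0.876 um = 8.7600e-05 cm
Step 2: Rs = rho / t = 0.0304 / 8.7600e-05
Step 3: Rs = 347.0 ohm/sq

347.0


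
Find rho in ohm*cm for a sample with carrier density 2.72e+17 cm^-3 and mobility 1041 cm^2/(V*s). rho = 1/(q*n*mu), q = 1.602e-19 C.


Step 1: sigma = q * n * mu = 1.602e-19 * 2.72e+17 * 1041 = 4.53610e+01 S/cm
Step 2: rho = 1 / sigma = 1 / 4.53610e+01 = 0.02205 ohm*cm

0.02205


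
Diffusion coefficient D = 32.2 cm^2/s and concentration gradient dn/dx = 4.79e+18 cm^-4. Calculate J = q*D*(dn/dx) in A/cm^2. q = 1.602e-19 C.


Step 1: J = q * D * (dn/dx)
Step 2: J = 1.602e-19 * 32.2 * 4.79e+18
Step 3: J = 2.47e+01 A/cm^2

2.47e+01


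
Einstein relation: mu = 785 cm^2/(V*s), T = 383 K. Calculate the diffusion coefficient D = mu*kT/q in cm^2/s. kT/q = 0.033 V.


Step 1: D = mu * (kT/q)
Step 2: D = 785 * 0.033
Step 3: D = 25.91 cm^2/s

25.91


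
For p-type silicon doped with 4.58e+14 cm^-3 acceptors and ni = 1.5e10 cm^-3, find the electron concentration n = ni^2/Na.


Step 1: Majority hole concentration p ≈ Na = 4.58e+14 cm^-3
Step 2: n = ni^2 / Na = (1.5e10)^2 / 4.58e+14
Step 3: n = 4.91e+05 cm^-3

4.91e+05


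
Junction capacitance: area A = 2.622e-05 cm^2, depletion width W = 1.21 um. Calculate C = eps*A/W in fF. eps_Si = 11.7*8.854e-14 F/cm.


Step 1: eps_Si = 11.7 * 8.854e-14 = 1.035918e-12 F/cm
Step 2: W in cm = 1.21 * 1e-4 = 1.21e-04 cm
Step 3: C = 1.035918e-12 * 2.622e-05 / 1.21e-04 = 2.244774e-13 F
Step 4: C = 224.48 fF

224.48


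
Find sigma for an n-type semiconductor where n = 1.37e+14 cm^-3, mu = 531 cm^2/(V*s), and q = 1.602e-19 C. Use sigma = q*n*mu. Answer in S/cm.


Step 1: sigma = q * n * mu
Step 2: sigma = 1.602e-19 * 1.37e+14 * 531
Step 3: sigma = 1.165e-02 S/cm

1.165e-02


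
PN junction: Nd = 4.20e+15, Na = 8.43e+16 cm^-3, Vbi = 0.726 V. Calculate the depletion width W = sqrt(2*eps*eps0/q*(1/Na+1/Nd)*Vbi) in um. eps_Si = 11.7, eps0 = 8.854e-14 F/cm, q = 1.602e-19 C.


Step 1: 1/Na + 1/Nd = 1/8.43e+16 + 1/4.20e+15 = 2.49958e-16
Step 2: 2*eps*eps0/q = 2*11.7*8.854e-14/1.602e-19 = 1.293281e+07
Step 3: W^2 = 1.293281e+07 * 2.49958e-16 * 0.726 = 2.34691e-09
Step 4: W = sqrt(2.34691e-09) = 4.844e-05 cm = 0.4844 um

0.4844


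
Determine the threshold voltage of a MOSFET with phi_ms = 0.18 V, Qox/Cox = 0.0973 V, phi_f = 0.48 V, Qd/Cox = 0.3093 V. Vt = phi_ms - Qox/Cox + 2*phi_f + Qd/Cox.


Step 1: Vt = phi_ms - Qox/Cox + 2*phi_f + Qd/Cox
Step 2: Vt = 0.18 - 0.0973 + 2*0.48 + 0.3093
Step 3: Vt = 0.18 - 0.0973 + 0.96 + 0.3093
Step 4: Vt = 1.352 V

1.352


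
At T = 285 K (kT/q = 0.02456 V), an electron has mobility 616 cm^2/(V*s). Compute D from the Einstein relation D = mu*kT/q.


Step 1: D = mu * (kT/q)
Step 2: D = 616 * 0.02456
Step 3: D = 15.13 cm^2/s

15.13


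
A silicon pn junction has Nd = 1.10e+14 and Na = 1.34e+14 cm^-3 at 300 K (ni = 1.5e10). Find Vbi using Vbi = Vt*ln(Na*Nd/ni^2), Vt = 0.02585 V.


Step 1: Compute Na*Nd/ni^2 = 1.34e+14 * 1.10e+14 / (1.5e10)^2 = 6.5511e+07
Step 2: ln(6.5511e+07) = 17.9977
Step 3: Vbi = 0.02585 * 17.9977 = 0.465 V

0.465


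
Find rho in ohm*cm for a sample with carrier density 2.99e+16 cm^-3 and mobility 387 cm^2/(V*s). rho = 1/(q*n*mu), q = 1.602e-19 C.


Step 1: sigma = q * n * mu = 1.602e-19 * 2.99e+16 * 387 = 1.85372e+00 S/cm
Step 2: rho = 1 / sigma = 1 / 1.85372e+00 = 0.5395 ohm*cm

0.5395


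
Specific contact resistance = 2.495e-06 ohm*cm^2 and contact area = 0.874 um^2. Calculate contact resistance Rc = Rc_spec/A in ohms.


Step 1: Convert area to cm^2: 0.874 um^2 = 8.7400e-09 cm^2
Step 2: Rc = Rc_spec / A = 2.495e-06 / 8.7400e-09
Step 3: Rc = 2.85e+02 ohms

2.85e+02


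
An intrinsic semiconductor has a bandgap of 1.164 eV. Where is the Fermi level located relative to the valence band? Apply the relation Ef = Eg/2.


Step 1: For an intrinsic semiconductor, the Fermi level sits at midgap.
Step 2: Ef = Eg / 2 = 1.164 / 2 = 0.582 eV

0.582


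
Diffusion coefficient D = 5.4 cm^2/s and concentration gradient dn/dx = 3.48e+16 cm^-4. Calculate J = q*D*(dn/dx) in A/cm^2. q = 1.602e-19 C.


Step 1: J = q * D * (dn/dx)
Step 2: J = 1.602e-19 * 5.4 * 3.48e+16
Step 3: J = 3.01e-02 A/cm^2

3.01e-02


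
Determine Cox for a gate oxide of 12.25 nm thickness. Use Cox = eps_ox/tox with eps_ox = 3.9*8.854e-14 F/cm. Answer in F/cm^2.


Step 1: eps_ox = 3.9 * 8.854e-14 = 3.45306e-13 F/cm
Step 2: tox in cm = 12.25 nm * 1e-7 = 1.2250e-06 cm
Step 3: Cox = 3.45306e-13 / 1.2250e-06 = 2.82e-07 F/cm^2

2.82e-07


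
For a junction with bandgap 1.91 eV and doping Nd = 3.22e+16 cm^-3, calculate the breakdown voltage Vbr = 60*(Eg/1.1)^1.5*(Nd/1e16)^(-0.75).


Step 1: Eg/1.1 = 1.91/1.1 = 1.736364
Step 2: (Eg/1.1)^1.5 = 1.736364^1.5 = 2.288027
Step 3: (Nd/1e16)^(-0.75) = (3.22)^(-0.75) = 0.416014
Step 4: Vbr = 60 * 2.288027 * 0.416014 = 57.1 V

57.1


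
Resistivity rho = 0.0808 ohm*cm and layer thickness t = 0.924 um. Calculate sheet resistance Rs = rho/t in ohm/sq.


Step 1: Convert thickness to cm: t = 0.924 um = 9.2400e-05 cm
Step 2: Rs = rho / t = 0.0808 / 9.2400e-05
Step 3: Rs = 874.5 ohm/sq

874.5


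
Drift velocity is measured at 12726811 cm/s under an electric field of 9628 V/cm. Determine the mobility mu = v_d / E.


Step 1: mu = v_d / E
Step 2: mu = 12726811 / 9628
Step 3: mu = 1321.85 cm^2/(V*s)

1321.85


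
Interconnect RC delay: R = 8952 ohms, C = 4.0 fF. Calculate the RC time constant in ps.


Step 1: tau = R * C
Step 2: tau = 8952 * 4.0 fF = 8952 * 4.0e-15 F
Step 3: tau = 3.5808e-11 s = 35.808 ps

35.808


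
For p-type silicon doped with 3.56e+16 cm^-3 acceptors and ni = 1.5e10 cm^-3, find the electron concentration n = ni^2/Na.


Step 1: Majority hole concentration p ≈ Na = 3.56e+16 cm^-3
Step 2: n = ni^2 / Na = (1.5e10)^2 / 3.56e+16
Step 3: n = 6.32e+03 cm^-3

6.32e+03


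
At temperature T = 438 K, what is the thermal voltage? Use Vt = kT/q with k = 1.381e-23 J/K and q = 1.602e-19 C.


Step 1: kT = 1.381e-23 * 438 = 6.04878e-21 J
Step 2: Vt = kT/q = 6.04878e-21 / 1.602e-19
Step 3: Vt = 0.03776 V

0.03776


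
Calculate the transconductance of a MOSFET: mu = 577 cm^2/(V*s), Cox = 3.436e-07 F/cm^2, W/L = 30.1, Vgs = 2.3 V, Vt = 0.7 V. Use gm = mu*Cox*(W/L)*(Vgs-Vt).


Step 1: Vov = Vgs - Vt = 2.3 - 0.7 = 1.6 V
Step 2: gm = mu * Cox * (W/L) * Vov
Step 3: gm = 577 * 3.436e-07 * 30.1 * 1.6 = 9.55e-03 S

9.55e-03


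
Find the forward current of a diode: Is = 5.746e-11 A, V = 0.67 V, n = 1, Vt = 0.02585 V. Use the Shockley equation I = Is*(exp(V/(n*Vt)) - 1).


Step 1: V/(n*Vt) = 0.67/(1*0.02585) = 25.9188
Step 2: exp(25.9188) = 1.8046e+11
Step 3: I = 5.746e-11 * (1.8046e+11 - 1) = 1.04e+01 A

1.04e+01


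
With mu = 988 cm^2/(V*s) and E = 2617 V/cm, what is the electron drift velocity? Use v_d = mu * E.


Step 1: v_d = mu * E
Step 2: v_d = 988 * 2617 = 2585596
Step 3: v_d = 2.59e+06 cm/s

2.59e+06


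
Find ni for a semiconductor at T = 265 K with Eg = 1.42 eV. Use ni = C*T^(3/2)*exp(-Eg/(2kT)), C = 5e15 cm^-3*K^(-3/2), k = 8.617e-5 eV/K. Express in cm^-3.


Step 1: Compute kT = 8.617e-5 * 265 = 0.02283505 eV
Step 2: Exponent = -Eg/(2kT) = -1.42/(2*0.02283505) = -31.09255
Step 3: T^(3/2) = 265^1.5 = 4313.89
Step 4: ni = 5e15 * 4313.89 * exp(-31.09255) = 6.77e+05 cm^-3

6.77e+05


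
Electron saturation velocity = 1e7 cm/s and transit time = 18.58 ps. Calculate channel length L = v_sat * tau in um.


Step 1: tau in seconds = 18.58 ps * 1e-12 = 1.8580e-11 s
Step 2: L = v_sat * tau = 1e7 * 1.8580e-11 = 1.8580e-04 cm
Step 3: L in um = 1.8580e-04 * 1e4 = 1.858 um

1.858


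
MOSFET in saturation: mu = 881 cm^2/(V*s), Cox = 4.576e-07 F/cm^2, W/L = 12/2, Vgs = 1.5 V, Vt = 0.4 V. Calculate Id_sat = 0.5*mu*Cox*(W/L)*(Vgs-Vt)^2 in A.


Step 1: Overdrive voltage Vov = Vgs - Vt = 1.5 - 0.4 = 1.1 V
Step 2: W/L = 12/2 = 6
Step 3: Id = 0.5 * 881 * 4.576e-07 * 6 * 1.1^2
Step 4: Id = 1.46e-03 A

1.46e-03


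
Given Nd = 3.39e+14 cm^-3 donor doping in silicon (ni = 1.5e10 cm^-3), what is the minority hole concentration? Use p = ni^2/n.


Step 1: Since Nd >> ni, n ≈ Nd = 3.39e+14 cm^-3
Step 2: p = ni^2 / n = (1.5e10)^2 / 3.39e+14
Step 3: p = 2.25e20 / 3.39e+14 = 6.64e+05 cm^-3

6.64e+05


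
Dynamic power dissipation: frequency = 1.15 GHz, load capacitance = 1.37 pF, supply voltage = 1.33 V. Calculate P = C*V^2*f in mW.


Step 1: V^2 = 1.33^2 = 1.7689 V^2
Step 2: P = C*V^2*f = 1.37e-12 F * 1.7689 * 1.15e9 Hz
Step 3: P = 2.78690195e-03 W
Step 4: P = 2.787 mW

2.787


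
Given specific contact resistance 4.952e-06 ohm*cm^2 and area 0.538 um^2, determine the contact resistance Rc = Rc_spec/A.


Step 1: Convert area to cm^2: 0.538 um^2 = 5.3800e-09 cm^2
Step 2: Rc = Rc_spec / A = 4.952e-06 / 5.3800e-09
Step 3: Rc = 9.20e+02 ohms

9.20e+02


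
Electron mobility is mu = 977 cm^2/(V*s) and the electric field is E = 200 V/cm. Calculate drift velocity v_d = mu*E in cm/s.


Step 1: v_d = mu * E
Step 2: v_d = 977 * 200 = 195400
Step 3: v_d = 1.95e+05 cm/s

1.95e+05


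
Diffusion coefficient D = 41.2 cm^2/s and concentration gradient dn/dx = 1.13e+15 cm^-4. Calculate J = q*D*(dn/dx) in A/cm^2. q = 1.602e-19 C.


Step 1: J = q * D * (dn/dx)
Step 2: J = 1.602e-19 * 41.2 * 1.13e+15
Step 3: J = 7.46e-03 A/cm^2

7.46e-03


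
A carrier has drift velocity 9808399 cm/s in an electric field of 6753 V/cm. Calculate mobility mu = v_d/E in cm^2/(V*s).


Step 1: mu = v_d / E
Step 2: mu = 9808399 / 6753
Step 3: mu = 1452.45 cm^2/(V*s)

1452.45


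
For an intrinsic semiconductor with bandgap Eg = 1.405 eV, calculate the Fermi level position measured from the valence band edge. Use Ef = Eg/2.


Step 1: For an intrinsic semiconductor, the Fermi level sits at midgap.
Step 2: Ef = Eg / 2 = 1.405 / 2 = 0.7025 eV

0.7025


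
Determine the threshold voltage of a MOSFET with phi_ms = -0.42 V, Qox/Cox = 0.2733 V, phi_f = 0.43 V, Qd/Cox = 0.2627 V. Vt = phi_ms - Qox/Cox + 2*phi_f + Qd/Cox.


Step 1: Vt = phi_ms - Qox/Cox + 2*phi_f + Qd/Cox
Step 2: Vt = -0.42 - 0.2733 + 2*0.43 + 0.2627
Step 3: Vt = -0.42 - 0.2733 + 0.86 + 0.2627
Step 4: Vt = 0.4294 V

0.4294


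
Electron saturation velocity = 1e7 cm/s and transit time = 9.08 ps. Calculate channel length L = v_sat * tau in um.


Step 1: tau in seconds = 9.08 ps * 1e-12 = 9.0800e-12 s
Step 2: L = v_sat * tau = 1e7 * 9.0800e-12 = 9.0800e-05 cm
Step 3: L in um = 9.0800e-05 * 1e4 = 0.908 um

0.908


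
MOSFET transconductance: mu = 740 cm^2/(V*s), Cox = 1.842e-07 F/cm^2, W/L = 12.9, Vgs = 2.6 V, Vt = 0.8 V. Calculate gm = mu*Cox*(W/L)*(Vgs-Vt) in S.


Step 1: Vov = Vgs - Vt = 2.6 - 0.8 = 1.8 V
Step 2: gm = mu * Cox * (W/L) * Vov
Step 3: gm = 740 * 1.842e-07 * 12.9 * 1.8 = 3.17e-03 S

3.17e-03


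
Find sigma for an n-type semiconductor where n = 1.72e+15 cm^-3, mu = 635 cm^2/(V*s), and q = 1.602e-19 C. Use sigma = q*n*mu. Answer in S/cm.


Step 1: sigma = q * n * mu
Step 2: sigma = 1.602e-19 * 1.72e+15 * 635
Step 3: sigma = 1.750e-01 S/cm

1.750e-01


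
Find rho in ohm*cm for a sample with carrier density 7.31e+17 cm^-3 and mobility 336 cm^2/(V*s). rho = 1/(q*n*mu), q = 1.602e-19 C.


Step 1: sigma = q * n * mu = 1.602e-19 * 7.31e+17 * 336 = 3.93477e+01 S/cm
Step 2: rho = 1 / sigma = 1 / 3.93477e+01 = 0.02541 ohm*cm

0.02541


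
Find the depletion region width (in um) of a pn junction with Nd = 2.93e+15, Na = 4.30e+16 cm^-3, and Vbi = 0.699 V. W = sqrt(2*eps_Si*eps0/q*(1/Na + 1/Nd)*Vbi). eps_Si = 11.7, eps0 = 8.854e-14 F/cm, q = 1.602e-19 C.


Step 1: 1/Na + 1/Nd = 1/4.30e+16 + 1/2.93e+15 = 3.64553e-16
Step 2: 2*eps*eps0/q = 2*11.7*8.854e-14/1.602e-19 = 1.293281e+07
Step 3: W^2 = 1.293281e+07 * 3.64553e-16 * 0.699 = 3.29557e-09
Step 4: W = sqrt(3.29557e-09) = 5.741e-05 cm = 0.5741 um

0.5741


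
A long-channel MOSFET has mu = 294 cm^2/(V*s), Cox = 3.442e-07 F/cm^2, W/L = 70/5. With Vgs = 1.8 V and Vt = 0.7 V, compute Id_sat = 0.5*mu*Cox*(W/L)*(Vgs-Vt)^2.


Step 1: Overdrive voltage Vov = Vgs - Vt = 1.8 - 0.7 = 1.1 V
Step 2: W/L = 70/5 = 14
Step 3: Id = 0.5 * 294 * 3.442e-07 * 14 * 1.1^2
Step 4: Id = 8.57e-04 A

8.57e-04


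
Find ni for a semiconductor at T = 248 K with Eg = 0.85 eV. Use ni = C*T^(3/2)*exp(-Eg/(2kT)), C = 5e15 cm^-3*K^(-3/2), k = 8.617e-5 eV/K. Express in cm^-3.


Step 1: Compute kT = 8.617e-5 * 248 = 0.02137016 eV
Step 2: Exponent = -Eg/(2kT) = -0.85/(2*0.02137016) = -19.88754
Step 3: T^(3/2) = 248^1.5 = 3905.51
Step 4: ni = 5e15 * 3905.51 * exp(-19.88754) = 4.50e+10 cm^-3

4.50e+10


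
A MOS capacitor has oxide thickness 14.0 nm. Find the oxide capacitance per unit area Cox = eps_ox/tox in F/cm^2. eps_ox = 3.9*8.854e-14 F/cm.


Step 1: eps_ox = 3.9 * 8.854e-14 = 3.45306e-13 F/cm
Step 2: tox in cm = 14.0 nm * 1e-7 = 1.4000e-06 cm
Step 3: Cox = 3.45306e-13 / 1.4000e-06 = 2.47e-07 F/cm^2

2.47e-07


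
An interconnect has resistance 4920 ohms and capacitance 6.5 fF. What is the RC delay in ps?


Step 1: tau = R * C
Step 2: tau = 4920 * 6.5 fF = 4920 * 6.5e-15 F
Step 3: tau = 3.198e-11 s = 31.98 ps

31.98


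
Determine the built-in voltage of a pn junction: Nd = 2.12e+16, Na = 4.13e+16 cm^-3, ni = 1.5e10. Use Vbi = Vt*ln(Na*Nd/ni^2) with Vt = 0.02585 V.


Step 1: Compute Na*Nd/ni^2 = 4.13e+16 * 2.12e+16 / (1.5e10)^2 = 3.8914e+12
Step 2: ln(3.8914e+12) = 28.9898
Step 3: Vbi = 0.02585 * 28.9898 = 0.749 V

0.749


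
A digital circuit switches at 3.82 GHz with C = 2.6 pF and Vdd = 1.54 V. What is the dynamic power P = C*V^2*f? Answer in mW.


Step 1: V^2 = 1.54^2 = 2.3716 V^2
Step 2: P = C*V^2*f = 2.6e-12 F * 2.3716 * 3.82e9 Hz
Step 3: P = 2.35547312e-02 W
Step 4: P = 23.555 mW

23.555


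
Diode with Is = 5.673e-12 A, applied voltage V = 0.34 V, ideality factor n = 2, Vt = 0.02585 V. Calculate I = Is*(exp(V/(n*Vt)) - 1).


Step 1: V/(n*Vt) = 0.34/(2*0.02585) = 6.5764
Step 2: exp(6.5764) = 7.1795e+02
Step 3: I = 5.673e-12 * (7.1795e+02 - 1) = 4.07e-09 A

4.07e-09


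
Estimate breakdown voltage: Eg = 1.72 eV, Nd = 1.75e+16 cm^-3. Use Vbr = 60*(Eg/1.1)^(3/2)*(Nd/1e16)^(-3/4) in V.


Step 1: Eg/1.1 = 1.72/1.1 = 1.563636
Step 2: (Eg/1.1)^1.5 = 1.563636^1.5 = 1.955255
Step 3: (Nd/1e16)^(-0.75) = (1.75)^(-0.75) = 0.657236
Step 4: Vbr = 60 * 1.955255 * 0.657236 = 77.1 V

77.1


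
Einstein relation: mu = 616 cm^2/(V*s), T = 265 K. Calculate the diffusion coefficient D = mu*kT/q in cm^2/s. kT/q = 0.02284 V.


Step 1: D = mu * (kT/q)
Step 2: D = 616 * 0.02284
Step 3: D = 14.07 cm^2/s

14.07


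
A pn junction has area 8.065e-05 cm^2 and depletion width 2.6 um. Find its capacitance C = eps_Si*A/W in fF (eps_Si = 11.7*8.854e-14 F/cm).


Step 1: eps_Si = 11.7 * 8.854e-14 = 1.035918e-12 F/cm
Step 2: W in cm = 2.6 * 1e-4 = 2.60e-04 cm
Step 3: C = 1.035918e-12 * 8.065e-05 / 2.60e-04 = 3.213338e-13 F
Step 4: C = 321.33 fF

321.33


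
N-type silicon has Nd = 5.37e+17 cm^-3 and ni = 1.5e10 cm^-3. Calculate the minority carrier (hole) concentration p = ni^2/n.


Step 1: Since Nd >> ni, n ≈ Nd = 5.37e+17 cm^-3
Step 2: p = ni^2 / n = (1.5e10)^2 / 5.37e+17
Step 3: p = 2.25e20 / 5.37e+17 = 4.19e+02 cm^-3

4.19e+02


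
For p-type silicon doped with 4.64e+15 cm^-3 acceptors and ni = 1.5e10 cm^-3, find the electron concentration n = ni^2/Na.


Step 1: Majority hole concentration p ≈ Na = 4.64e+15 cm^-3
Step 2: n = ni^2 / Na = (1.5e10)^2 / 4.64e+15
Step 3: n = 4.85e+04 cm^-3

4.85e+04


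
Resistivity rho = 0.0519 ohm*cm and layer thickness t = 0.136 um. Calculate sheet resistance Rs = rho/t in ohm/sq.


Step 1: Convert thickness to cm: t = 0.136 um = 1.3600e-05 cm
Step 2: Rs = rho / t = 0.0519 / 1.3600e-05
Step 3: Rs = 3816.2 ohm/sq

3816.2


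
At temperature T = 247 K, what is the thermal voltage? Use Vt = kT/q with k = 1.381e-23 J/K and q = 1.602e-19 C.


Step 1: kT = 1.381e-23 * 247 = 3.41107e-21 J
Step 2: Vt = kT/q = 3.41107e-21 / 1.602e-19
Step 3: Vt = 0.02129 V

0.02129


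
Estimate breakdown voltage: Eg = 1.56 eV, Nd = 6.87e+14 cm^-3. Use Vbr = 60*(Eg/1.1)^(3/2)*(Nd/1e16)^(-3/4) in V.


Step 1: Eg/1.1 = 1.56/1.1 = 1.418182
Step 2: (Eg/1.1)^1.5 = 1.418182^1.5 = 1.688877
Step 3: (Nd/1e16)^(-0.75) = (0.0687)^(-0.75) = 7.452165
Step 4: Vbr = 60 * 1.688877 * 7.452165 = 755.1 V

755.1


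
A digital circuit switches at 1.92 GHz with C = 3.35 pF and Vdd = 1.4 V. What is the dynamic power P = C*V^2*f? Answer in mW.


Step 1: V^2 = 1.4^2 = 1.96 V^2
Step 2: P = C*V^2*f = 3.35e-12 F * 1.96 * 1.92e9 Hz
Step 3: P = 1.260672e-02 W
Step 4: P = 12.607 mW

12.607


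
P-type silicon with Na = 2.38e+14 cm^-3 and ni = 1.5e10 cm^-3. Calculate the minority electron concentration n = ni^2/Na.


Step 1: Majority hole concentration p ≈ Na = 2.38e+14 cm^-3
Step 2: n = ni^2 / Na = (1.5e10)^2 / 2.38e+14
Step 3: n = 9.45e+05 cm^-3

9.45e+05


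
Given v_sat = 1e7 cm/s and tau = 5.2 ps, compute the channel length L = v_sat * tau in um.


Step 1: tau in seconds = 5.2 ps * 1e-12 = 5.2000e-12 s
Step 2: L = v_sat * tau = 1e7 * 5.2000e-12 = 5.2000e-05 cm
Step 3: L in um = 5.2000e-05 * 1e4 = 0.52 um

0.52


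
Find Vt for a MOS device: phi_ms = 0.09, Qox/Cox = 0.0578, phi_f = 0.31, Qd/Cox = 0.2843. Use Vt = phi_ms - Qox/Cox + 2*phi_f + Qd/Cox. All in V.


Step 1: Vt = phi_ms - Qox/Cox + 2*phi_f + Qd/Cox
Step 2: Vt = 0.09 - 0.0578 + 2*0.31 + 0.2843
Step 3: Vt = 0.09 - 0.0578 + 0.62 + 0.2843
Step 4: Vt = 0.9365 V

0.9365


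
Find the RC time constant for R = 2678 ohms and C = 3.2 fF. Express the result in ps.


Step 1: tau = R * C
Step 2: tau = 2678 * 3.2 fF = 2678 * 3.2e-15 F
Step 3: tau = 8.5696e-12 s = 8.5696 ps

8.5696


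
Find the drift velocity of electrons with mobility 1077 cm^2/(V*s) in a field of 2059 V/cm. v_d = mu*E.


Step 1: v_d = mu * E
Step 2: v_d = 1077 * 2059 = 2217543
Step 3: v_d = 2.22e+06 cm/s

2.22e+06


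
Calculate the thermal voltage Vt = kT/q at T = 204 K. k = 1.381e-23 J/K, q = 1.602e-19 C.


Step 1: kT = 1.381e-23 * 204 = 2.81724e-21 J
Step 2: Vt = kT/q = 2.81724e-21 / 1.602e-19
Step 3: Vt = 0.01759 V

0.01759


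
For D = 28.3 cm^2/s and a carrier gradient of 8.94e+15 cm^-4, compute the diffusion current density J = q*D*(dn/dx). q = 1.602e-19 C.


Step 1: J = q * D * (dn/dx)
Step 2: J = 1.602e-19 * 28.3 * 8.94e+15
Step 3: J = 4.05e-02 A/cm^2

4.05e-02


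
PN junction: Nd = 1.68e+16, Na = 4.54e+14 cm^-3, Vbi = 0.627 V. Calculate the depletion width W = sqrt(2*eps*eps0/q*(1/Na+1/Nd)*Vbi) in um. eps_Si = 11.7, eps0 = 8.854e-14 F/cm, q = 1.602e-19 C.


Step 1: 1/Na + 1/Nd = 1/4.54e+14 + 1/1.68e+16 = 2.26217e-15
Step 2: 2*eps*eps0/q = 2*11.7*8.854e-14/1.602e-19 = 1.293281e+07
Step 3: W^2 = 1.293281e+07 * 2.26217e-15 * 0.627 = 1.83436e-08
Step 4: W = sqrt(1.83436e-08) = 1.354e-04 cm = 1.354 um

1.354


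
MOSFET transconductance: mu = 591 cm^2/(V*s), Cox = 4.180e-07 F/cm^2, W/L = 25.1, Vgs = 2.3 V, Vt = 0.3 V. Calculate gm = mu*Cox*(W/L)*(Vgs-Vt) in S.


Step 1: Vov = Vgs - Vt = 2.3 - 0.3 = 2.0 V
Step 2: gm = mu * Cox * (W/L) * Vov
Step 3: gm = 591 * 4.180e-07 * 25.1 * 2.0 = 1.24e-02 S

1.24e-02


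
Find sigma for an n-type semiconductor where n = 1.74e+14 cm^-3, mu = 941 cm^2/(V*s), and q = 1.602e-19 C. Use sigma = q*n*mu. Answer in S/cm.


Step 1: sigma = q * n * mu
Step 2: sigma = 1.602e-19 * 1.74e+14 * 941
Step 3: sigma = 2.623e-02 S/cm

2.623e-02


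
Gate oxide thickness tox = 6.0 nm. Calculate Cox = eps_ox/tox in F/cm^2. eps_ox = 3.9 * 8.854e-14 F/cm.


Step 1: eps_ox = 3.9 * 8.854e-14 = 3.45306e-13 F/cm
Step 2: tox in cm = 6.0 nm * 1e-7 = 6.0000e-07 cm
Step 3: Cox = 3.45306e-13 / 6.0000e-07 = 5.76e-07 F/cm^2

5.76e-07


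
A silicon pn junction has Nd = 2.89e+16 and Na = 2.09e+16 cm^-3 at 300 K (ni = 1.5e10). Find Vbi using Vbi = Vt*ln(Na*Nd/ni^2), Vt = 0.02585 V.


Step 1: Compute Na*Nd/ni^2 = 2.09e+16 * 2.89e+16 / (1.5e10)^2 = 2.6845e+12
Step 2: ln(2.6845e+12) = 28.6185
Step 3: Vbi = 0.02585 * 28.6185 = 0.74 V

0.74


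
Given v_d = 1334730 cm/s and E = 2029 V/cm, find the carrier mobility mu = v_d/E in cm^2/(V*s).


Step 1: mu = v_d / E
Step 2: mu = 1334730 / 2029
Step 3: mu = 657.83 cm^2/(V*s)

657.83


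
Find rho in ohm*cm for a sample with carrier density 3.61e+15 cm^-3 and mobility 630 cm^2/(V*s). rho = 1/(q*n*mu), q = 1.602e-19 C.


Step 1: sigma = q * n * mu = 1.602e-19 * 3.61e+15 * 630 = 3.64343e-01 S/cm
Step 2: rho = 1 / sigma = 1 / 3.64343e-01 = 2.745 ohm*cm

2.745


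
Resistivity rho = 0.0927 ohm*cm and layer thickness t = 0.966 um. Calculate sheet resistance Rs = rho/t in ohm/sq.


Step 1: Convert thickness to cm: t = 0.966 um = 9.6600e-05 cm
Step 2: Rs = rho / t = 0.0927 / 9.6600e-05
Step 3: Rs = 959.6 ohm/sq

959.6


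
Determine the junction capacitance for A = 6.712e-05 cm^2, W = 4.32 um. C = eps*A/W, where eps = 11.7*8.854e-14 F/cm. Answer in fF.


Step 1: eps_Si = 11.7 * 8.854e-14 = 1.035918e-12 F/cm
Step 2: W in cm = 4.32 * 1e-4 = 4.32e-04 cm
Step 3: C = 1.035918e-12 * 6.712e-05 / 4.32e-04 = 1.609510e-13 F
Step 4: C = 160.95 fF

160.95


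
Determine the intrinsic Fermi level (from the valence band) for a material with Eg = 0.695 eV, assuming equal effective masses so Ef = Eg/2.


Step 1: For an intrinsic semiconductor, the Fermi level sits at midgap.
Step 2: Ef = Eg / 2 = 0.695 / 2 = 0.3475 eV

0.3475


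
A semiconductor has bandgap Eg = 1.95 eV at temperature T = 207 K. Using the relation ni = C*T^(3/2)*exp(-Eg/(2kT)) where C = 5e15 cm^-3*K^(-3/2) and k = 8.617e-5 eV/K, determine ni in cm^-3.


Step 1: Compute kT = 8.617e-5 * 207 = 0.01783719 eV
Step 2: Exponent = -Eg/(2kT) = -1.95/(2*0.01783719) = -54.66108
Step 3: T^(3/2) = 207^1.5 = 2978.21
Step 4: ni = 5e15 * 2978.21 * exp(-54.66108) = 2.72e-05 cm^-3

2.72e-05


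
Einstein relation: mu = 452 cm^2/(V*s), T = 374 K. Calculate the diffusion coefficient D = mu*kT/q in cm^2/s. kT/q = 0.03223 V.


Step 1: D = mu * (kT/q)
Step 2: D = 452 * 0.03223
Step 3: D = 14.57 cm^2/s

14.57


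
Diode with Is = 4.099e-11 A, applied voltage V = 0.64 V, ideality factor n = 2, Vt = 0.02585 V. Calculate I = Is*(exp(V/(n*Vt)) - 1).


Step 1: V/(n*Vt) = 0.64/(2*0.02585) = 12.3791
Step 2: exp(12.3791) = 2.3778e+05
Step 3: I = 4.099e-11 * (2.3778e+05 - 1) = 9.75e-06 A

9.75e-06


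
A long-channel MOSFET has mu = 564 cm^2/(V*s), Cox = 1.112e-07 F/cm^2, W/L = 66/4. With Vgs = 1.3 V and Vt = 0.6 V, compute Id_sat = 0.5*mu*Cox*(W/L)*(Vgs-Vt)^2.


Step 1: Overdrive voltage Vov = Vgs - Vt = 1.3 - 0.6 = 0.7 V
Step 2: W/L = 66/4 = 16.5
Step 3: Id = 0.5 * 564 * 1.112e-07 * 16.5 * 0.7^2
Step 4: Id = 2.54e-04 A

2.54e-04


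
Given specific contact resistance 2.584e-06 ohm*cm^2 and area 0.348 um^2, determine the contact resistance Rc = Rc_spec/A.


Step 1: Convert area to cm^2: 0.348 um^2 = 3.4800e-09 cm^2
Step 2: Rc = Rc_spec / A = 2.584e-06 / 3.4800e-09
Step 3: Rc = 7.43e+02 ohms

7.43e+02


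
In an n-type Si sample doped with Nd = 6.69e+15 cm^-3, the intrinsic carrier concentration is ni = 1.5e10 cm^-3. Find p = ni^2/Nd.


Step 1: Since Nd >> ni, n ≈ Nd = 6.69e+15 cm^-3
Step 2: p = ni^2 / n = (1.5e10)^2 / 6.69e+15
Step 3: p = 2.25e20 / 6.69e+15 = 3.36e+04 cm^-3

3.36e+04


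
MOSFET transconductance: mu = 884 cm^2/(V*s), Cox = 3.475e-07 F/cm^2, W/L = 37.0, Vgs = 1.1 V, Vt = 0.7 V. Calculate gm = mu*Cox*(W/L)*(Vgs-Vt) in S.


Step 1: Vov = Vgs - Vt = 1.1 - 0.7 = 0.4 V
Step 2: gm = mu * Cox * (W/L) * Vov
Step 3: gm = 884 * 3.475e-07 * 37.0 * 0.4 = 4.55e-03 S

4.55e-03


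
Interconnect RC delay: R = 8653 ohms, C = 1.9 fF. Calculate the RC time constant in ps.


Step 1: tau = R * C
Step 2: tau = 8653 * 1.9 fF = 8653 * 1.9e-15 F
Step 3: tau = 1.64407e-11 s = 16.4407 ps

16.4407


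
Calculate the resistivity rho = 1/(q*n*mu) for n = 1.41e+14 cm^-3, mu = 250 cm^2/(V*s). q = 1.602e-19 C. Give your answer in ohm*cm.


Step 1: sigma = q * n * mu = 1.602e-19 * 1.41e+14 * 250 = 5.64705e-03 S/cm
Step 2: rho = 1 / sigma = 1 / 5.64705e-03 = 177.1 ohm*cm

177.1


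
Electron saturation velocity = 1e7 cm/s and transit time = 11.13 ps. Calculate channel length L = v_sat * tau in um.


Step 1: tau in seconds = 11.13 ps * 1e-12 = 1.1130e-11 s
Step 2: L = v_sat * tau = 1e7 * 1.1130e-11 = 1.1130e-04 cm
Step 3: L in um = 1.1130e-04 * 1e4 = 1.113 um

1.113


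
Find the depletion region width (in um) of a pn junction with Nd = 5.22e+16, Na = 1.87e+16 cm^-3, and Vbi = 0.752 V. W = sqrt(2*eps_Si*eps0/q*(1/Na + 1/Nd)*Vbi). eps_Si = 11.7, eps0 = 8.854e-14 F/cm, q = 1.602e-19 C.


Step 1: 1/Na + 1/Nd = 1/1.87e+16 + 1/5.22e+16 = 7.26330e-17
Step 2: 2*eps*eps0/q = 2*11.7*8.854e-14/1.602e-19 = 1.293281e+07
Step 3: W^2 = 1.293281e+07 * 7.26330e-17 * 0.752 = 7.06390e-10
Step 4: W = sqrt(7.06390e-10) = 2.658e-05 cm = 0.2658 um

0.2658


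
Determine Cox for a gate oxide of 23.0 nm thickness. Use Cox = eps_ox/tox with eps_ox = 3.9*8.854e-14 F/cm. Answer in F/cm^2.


Step 1: eps_ox = 3.9 * 8.854e-14 = 3.45306e-13 F/cm
Step 2: tox in cm = 23.0 nm * 1e-7 = 2.3000e-06 cm
Step 3: Cox = 3.45306e-13 / 2.3000e-06 = 1.50e-07 F/cm^2

1.50e-07


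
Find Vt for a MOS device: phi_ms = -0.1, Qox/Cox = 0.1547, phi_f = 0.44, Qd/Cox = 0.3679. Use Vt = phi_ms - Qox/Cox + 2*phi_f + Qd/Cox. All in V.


Step 1: Vt = phi_ms - Qox/Cox + 2*phi_f + Qd/Cox
Step 2: Vt = -0.1 - 0.1547 + 2*0.44 + 0.3679
Step 3: Vt = -0.1 - 0.1547 + 0.88 + 0.3679
Step 4: Vt = 0.9932 V

0.9932


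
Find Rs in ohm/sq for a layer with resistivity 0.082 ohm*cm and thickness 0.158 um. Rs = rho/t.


Step 1: Convert thickness to cm: t = 0.158 um = 1.5800e-05 cm
Step 2: Rs = rho / t = 0.082 / 1.5800e-05
Step 3: Rs = 5189.9 ohm/sq

5189.9


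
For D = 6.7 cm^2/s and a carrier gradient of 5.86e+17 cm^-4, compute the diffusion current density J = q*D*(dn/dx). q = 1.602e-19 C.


Step 1: J = q * D * (dn/dx)
Step 2: J = 1.602e-19 * 6.7 * 5.86e+17
Step 3: J = 6.29e-01 A/cm^2

6.29e-01


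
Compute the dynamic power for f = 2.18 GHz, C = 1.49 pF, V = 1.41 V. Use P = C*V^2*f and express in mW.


Step 1: V^2 = 1.41^2 = 1.9881 V^2
Step 2: P = C*V^2*f = 1.49e-12 F * 1.9881 * 2.18e9 Hz
Step 3: P = 6.45774642e-03 W
Step 4: P = 6.458 mW

6.458


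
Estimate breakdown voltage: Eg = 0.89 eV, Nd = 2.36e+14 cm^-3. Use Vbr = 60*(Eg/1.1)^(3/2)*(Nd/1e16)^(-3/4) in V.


Step 1: Eg/1.1 = 0.89/1.1 = 0.809091
Step 2: (Eg/1.1)^1.5 = 0.809091^1.5 = 0.727773
Step 3: (Nd/1e16)^(-0.75) = (0.0236)^(-0.75) = 16.607949
Step 4: Vbr = 60 * 0.727773 * 16.607949 = 725.2 V

725.2


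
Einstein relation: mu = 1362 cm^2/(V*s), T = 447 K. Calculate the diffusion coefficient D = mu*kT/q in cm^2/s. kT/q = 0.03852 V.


Step 1: D = mu * (kT/q)
Step 2: D = 1362 * 0.03852
Step 3: D = 52.46 cm^2/s

52.46


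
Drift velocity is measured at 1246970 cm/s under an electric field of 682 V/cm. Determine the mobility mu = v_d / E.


Step 1: mu = v_d / E
Step 2: mu = 1246970 / 682
Step 3: mu = 1828.4 cm^2/(V*s)

1828.4


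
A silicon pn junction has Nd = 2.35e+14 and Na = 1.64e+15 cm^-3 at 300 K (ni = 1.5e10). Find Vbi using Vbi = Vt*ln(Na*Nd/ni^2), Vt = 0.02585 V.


Step 1: Compute Na*Nd/ni^2 = 1.64e+15 * 2.35e+14 / (1.5e10)^2 = 1.7129e+09
Step 2: ln(1.7129e+09) = 21.2615
Step 3: Vbi = 0.02585 * 21.2615 = 0.55 V

0.55


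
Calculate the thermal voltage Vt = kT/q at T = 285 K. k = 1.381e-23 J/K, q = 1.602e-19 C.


Step 1: kT = 1.381e-23 * 285 = 3.93585e-21 J
Step 2: Vt = kT/q = 3.93585e-21 / 1.602e-19
Step 3: Vt = 0.02457 V

0.02457


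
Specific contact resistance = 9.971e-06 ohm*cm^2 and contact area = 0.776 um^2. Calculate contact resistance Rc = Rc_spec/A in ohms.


Step 1: Convert area to cm^2: 0.776 um^2 = 7.7600e-09 cm^2
Step 2: Rc = Rc_spec / A = 9.971e-06 / 7.7600e-09
Step 3: Rc = 1.28e+03 ohms

1.28e+03


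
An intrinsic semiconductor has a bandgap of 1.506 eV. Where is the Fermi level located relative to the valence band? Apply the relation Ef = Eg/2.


Step 1: For an intrinsic semiconductor, the Fermi level sits at midgap.
Step 2: Ef = Eg / 2 = 1.506 / 2 = 0.753 eV

0.753


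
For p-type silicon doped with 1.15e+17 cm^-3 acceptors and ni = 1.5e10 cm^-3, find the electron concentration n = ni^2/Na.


Step 1: Majority hole concentration p ≈ Na = 1.15e+17 cm^-3
Step 2: n = ni^2 / Na = (1.5e10)^2 / 1.15e+17
Step 3: n = 1.96e+03 cm^-3

1.96e+03


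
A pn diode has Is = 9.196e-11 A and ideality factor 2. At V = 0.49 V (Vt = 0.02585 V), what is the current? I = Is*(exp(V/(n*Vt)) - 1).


Step 1: V/(n*Vt) = 0.49/(2*0.02585) = 9.4778
Step 2: exp(9.4778) = 1.3066e+04
Step 3: I = 9.196e-11 * (1.3066e+04 - 1) = 1.20e-06 A

1.20e-06


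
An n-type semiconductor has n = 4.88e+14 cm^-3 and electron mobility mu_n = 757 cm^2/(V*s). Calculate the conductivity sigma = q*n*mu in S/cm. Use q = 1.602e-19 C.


Step 1: sigma = q * n * mu
Step 2: sigma = 1.602e-19 * 4.88e+14 * 757
Step 3: sigma = 5.918e-02 S/cm

5.918e-02


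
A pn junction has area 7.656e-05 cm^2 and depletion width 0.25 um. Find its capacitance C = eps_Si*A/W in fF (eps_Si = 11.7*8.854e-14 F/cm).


Step 1: eps_Si = 11.7 * 8.854e-14 = 1.035918e-12 F/cm
Step 2: W in cm = 0.25 * 1e-4 = 2.50e-05 cm
Step 3: C = 1.035918e-12 * 7.656e-05 / 2.50e-05 = 3.172395e-12 F
Step 4: C = 3172.4 fF

3172.4


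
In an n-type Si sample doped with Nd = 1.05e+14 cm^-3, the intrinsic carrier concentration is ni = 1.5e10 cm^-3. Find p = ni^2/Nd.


Step 1: Since Nd >> ni, n ≈ Nd = 1.05e+14 cm^-3
Step 2: p = ni^2 / n = (1.5e10)^2 / 1.05e+14
Step 3: p = 2.25e20 / 1.05e+14 = 2.14e+06 cm^-3

2.14e+06


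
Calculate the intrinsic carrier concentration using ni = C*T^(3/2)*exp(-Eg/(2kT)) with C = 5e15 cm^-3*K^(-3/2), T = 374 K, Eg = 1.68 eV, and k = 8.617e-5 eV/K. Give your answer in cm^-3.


Step 1: Compute kT = 8.617e-5 * 374 = 0.03222758 eV
Step 2: Exponent = -Eg/(2kT) = -1.68/(2*0.03222758) = -26.06463
Step 3: T^(3/2) = 374^1.5 = 7232.82
Step 4: ni = 5e15 * 7232.82 * exp(-26.06463) = 1.73e+08 cm^-3

1.73e+08


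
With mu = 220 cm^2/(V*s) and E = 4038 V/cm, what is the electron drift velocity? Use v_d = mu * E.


Step 1: v_d = mu * E
Step 2: v_d = 220 * 4038 = 888360
Step 3: v_d = 8.88e+05 cm/s

8.88e+05


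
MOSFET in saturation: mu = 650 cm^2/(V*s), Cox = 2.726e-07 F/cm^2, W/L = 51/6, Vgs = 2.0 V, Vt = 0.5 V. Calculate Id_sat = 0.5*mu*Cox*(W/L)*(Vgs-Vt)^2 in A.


Step 1: Overdrive voltage Vov = Vgs - Vt = 2.0 - 0.5 = 1.5 V
Step 2: W/L = 51/6 = 8.5
Step 3: Id = 0.5 * 650 * 2.726e-07 * 8.5 * 1.5^2
Step 4: Id = 1.69e-03 A

1.69e-03


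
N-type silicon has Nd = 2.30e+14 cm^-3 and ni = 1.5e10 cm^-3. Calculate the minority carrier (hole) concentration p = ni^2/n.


Step 1: Since Nd >> ni, n ≈ Nd = 2.30e+14 cm^-3
Step 2: p = ni^2 / n = (1.5e10)^2 / 2.30e+14
Step 3: p = 2.25e20 / 2.30e+14 = 9.78e+05 cm^-3

9.78e+05


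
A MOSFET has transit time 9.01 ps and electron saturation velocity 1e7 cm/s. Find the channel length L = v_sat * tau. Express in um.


Step 1: tau in seconds = 9.01 ps * 1e-12 = 9.0100e-12 s
Step 2: L = v_sat * tau = 1e7 * 9.0100e-12 = 9.0100e-05 cm
Step 3: L in um = 9.0100e-05 * 1e4 = 0.901 um

0.901


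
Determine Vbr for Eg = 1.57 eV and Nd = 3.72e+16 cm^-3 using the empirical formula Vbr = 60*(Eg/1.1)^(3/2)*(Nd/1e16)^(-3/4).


Step 1: Eg/1.1 = 1.57/1.1 = 1.427273
Step 2: (Eg/1.1)^1.5 = 1.427273^1.5 = 1.705142
Step 3: (Nd/1e16)^(-0.75) = (3.72)^(-0.75) = 0.373330
Step 4: Vbr = 60 * 1.705142 * 0.373330 = 38.2 V

38.2


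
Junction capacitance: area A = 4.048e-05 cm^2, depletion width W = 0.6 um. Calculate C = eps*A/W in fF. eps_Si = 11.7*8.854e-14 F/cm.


Step 1: eps_Si = 11.7 * 8.854e-14 = 1.035918e-12 F/cm
Step 2: W in cm = 0.6 * 1e-4 = 6.00e-05 cm
Step 3: C = 1.035918e-12 * 4.048e-05 / 6.00e-05 = 6.988993e-13 F
Step 4: C = 698.9 fF

698.9


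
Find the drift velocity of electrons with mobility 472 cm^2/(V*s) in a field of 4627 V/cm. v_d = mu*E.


Step 1: v_d = mu * E
Step 2: v_d = 472 * 4627 = 2183944
Step 3: v_d = 2.18e+06 cm/s

2.18e+06


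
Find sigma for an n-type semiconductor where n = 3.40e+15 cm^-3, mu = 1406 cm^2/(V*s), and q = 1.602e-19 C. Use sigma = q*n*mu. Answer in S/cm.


Step 1: sigma = q * n * mu
Step 2: sigma = 1.602e-19 * 3.40e+15 * 1406
Step 3: sigma = 7.658e-01 S/cm

7.658e-01


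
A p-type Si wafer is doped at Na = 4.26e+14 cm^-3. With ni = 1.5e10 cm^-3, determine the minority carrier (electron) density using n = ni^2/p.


Step 1: Majority hole concentration p ≈ Na = 4.26e+14 cm^-3
Step 2: n = ni^2 / Na = (1.5e10)^2 / 4.26e+14
Step 3: n = 5.28e+05 cm^-3

5.28e+05


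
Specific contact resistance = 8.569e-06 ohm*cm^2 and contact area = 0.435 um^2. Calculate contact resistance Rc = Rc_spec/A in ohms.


Step 1: Convert area to cm^2: 0.435 um^2 = 4.3500e-09 cm^2
Step 2: Rc = Rc_spec / A = 8.569e-06 / 4.3500e-09
Step 3: Rc = 1.97e+03 ohms

1.97e+03


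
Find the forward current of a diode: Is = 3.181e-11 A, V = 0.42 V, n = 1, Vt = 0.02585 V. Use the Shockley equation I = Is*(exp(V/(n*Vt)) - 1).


Step 1: V/(n*Vt) = 0.42/(1*0.02585) = 16.2476
Step 2: exp(16.2476) = 1.1383e+07
Step 3: I = 3.181e-11 * (1.1383e+07 - 1) = 3.62e-04 A

3.62e-04


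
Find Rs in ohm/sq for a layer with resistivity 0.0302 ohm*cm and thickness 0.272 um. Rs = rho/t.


Step 1: Convert thickness to cm: t = 0.272 um = 2.7200e-05 cm
Step 2: Rs = rho / t = 0.0302 / 2.7200e-05
Step 3: Rs = 1110.3 ohm/sq

1110.3


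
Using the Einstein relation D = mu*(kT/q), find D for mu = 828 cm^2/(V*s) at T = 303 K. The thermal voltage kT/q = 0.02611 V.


Step 1: D = mu * (kT/q)
Step 2: D = 828 * 0.02611
Step 3: D = 21.62 cm^2/s

21.62


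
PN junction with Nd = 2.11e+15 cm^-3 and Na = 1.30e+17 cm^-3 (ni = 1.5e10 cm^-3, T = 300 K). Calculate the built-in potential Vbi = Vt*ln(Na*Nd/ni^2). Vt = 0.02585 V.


Step 1: Compute Na*Nd/ni^2 = 1.30e+17 * 2.11e+15 / (1.5e10)^2 = 1.2191e+12
Step 2: ln(1.2191e+12) = 27.8291
Step 3: Vbi = 0.02585 * 27.8291 = 0.719 V

0.719


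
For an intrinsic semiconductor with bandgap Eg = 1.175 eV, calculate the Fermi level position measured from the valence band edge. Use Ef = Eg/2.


Step 1: For an intrinsic semiconductor, the Fermi level sits at midgap.
Step 2: Ef = Eg / 2 = 1.175 / 2 = 0.5875 eV

0.5875


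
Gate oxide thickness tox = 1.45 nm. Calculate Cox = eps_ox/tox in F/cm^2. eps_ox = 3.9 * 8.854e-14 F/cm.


Step 1: eps_ox = 3.9 * 8.854e-14 = 3.45306e-13 F/cm
Step 2: tox in cm = 1.45 nm * 1e-7 = 1.4500e-07 cm
Step 3: Cox = 3.45306e-13 / 1.4500e-07 = 2.38e-06 F/cm^2

2.38e-06


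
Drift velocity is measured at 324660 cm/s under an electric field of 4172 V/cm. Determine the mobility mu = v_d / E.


Step 1: mu = v_d / E
Step 2: mu = 324660 / 4172
Step 3: mu = 77.82 cm^2/(V*s)

77.82


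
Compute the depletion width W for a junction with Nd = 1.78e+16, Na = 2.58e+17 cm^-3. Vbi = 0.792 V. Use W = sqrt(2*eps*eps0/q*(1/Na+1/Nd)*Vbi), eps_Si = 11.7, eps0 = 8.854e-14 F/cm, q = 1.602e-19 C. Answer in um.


Step 1: 1/Na + 1/Nd = 1/2.58e+17 + 1/1.78e+16 = 6.00557e-17
Step 2: 2*eps*eps0/q = 2*11.7*8.854e-14/1.602e-19 = 1.293281e+07
Step 3: W^2 = 1.293281e+07 * 6.00557e-17 * 0.792 = 6.15138e-10
Step 4: W = sqrt(6.15138e-10) = 2.480e-05 cm = 0.248 um

0.248


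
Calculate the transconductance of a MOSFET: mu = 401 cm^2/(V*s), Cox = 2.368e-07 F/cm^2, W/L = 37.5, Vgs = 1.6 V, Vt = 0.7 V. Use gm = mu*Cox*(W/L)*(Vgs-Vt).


Step 1: Vov = Vgs - Vt = 1.6 - 0.7 = 0.9 V
Step 2: gm = mu * Cox * (W/L) * Vov
Step 3: gm = 401 * 2.368e-07 * 37.5 * 0.9 = 3.20e-03 S

3.20e-03


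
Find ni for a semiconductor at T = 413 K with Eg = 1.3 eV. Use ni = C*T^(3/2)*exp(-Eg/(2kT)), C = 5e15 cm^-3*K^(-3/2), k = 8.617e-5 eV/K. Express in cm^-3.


Step 1: Compute kT = 8.617e-5 * 413 = 0.03558821 eV
Step 2: Exponent = -Eg/(2kT) = -1.3/(2*0.03558821) = -18.26448
Step 3: T^(3/2) = 413^1.5 = 8393.15
Step 4: ni = 5e15 * 8393.15 * exp(-18.26448) = 4.91e+11 cm^-3

4.91e+11


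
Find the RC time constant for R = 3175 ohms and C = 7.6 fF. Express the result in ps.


Step 1: tau = R * C
Step 2: tau = 3175 * 7.6 fF = 3175 * 7.6e-15 F
Step 3: tau = 2.413e-11 s = 24.13 ps

24.13


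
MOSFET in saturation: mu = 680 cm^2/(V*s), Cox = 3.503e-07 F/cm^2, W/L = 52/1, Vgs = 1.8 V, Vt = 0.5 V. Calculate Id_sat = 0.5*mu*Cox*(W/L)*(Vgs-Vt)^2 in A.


Step 1: Overdrive voltage Vov = Vgs - Vt = 1.8 - 0.5 = 1.3 V
Step 2: W/L = 52/1 = 52
Step 3: Id = 0.5 * 680 * 3.503e-07 * 52 * 1.3^2
Step 4: Id = 1.05e-02 A

1.05e-02


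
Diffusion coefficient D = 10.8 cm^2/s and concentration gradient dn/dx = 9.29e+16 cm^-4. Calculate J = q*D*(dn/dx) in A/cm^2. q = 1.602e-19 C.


Step 1: J = q * D * (dn/dx)
Step 2: J = 1.602e-19 * 10.8 * 9.29e+16
Step 3: J = 1.61e-01 A/cm^2

1.61e-01


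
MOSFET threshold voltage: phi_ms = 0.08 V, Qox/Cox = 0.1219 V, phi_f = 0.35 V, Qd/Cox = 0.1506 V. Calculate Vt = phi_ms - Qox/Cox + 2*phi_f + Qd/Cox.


Step 1: Vt = phi_ms - Qox/Cox + 2*phi_f + Qd/Cox
Step 2: Vt = 0.08 - 0.1219 + 2*0.35 + 0.1506
Step 3: Vt = 0.08 - 0.1219 + 0.7 + 0.1506
Step 4: Vt = 0.8087 V

0.8087


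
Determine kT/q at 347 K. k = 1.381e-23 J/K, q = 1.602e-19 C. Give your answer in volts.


Step 1: kT = 1.381e-23 * 347 = 4.79207e-21 J
Step 2: Vt = kT/q = 4.79207e-21 / 1.602e-19
Step 3: Vt = 0.02991 V

0.02991


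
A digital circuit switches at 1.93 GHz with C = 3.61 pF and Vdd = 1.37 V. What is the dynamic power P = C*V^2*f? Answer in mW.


Step 1: V^2 = 1.37^2 = 1.8769 V^2
Step 2: P = C*V^2*f = 3.61e-12 F * 1.8769 * 1.93e9 Hz
Step 3: P = 1.307692537e-02 W
Step 4: P = 13.077 mW

13.077


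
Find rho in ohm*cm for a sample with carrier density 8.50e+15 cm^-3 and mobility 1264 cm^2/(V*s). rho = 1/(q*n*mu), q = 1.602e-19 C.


Step 1: sigma = q * n * mu = 1.602e-19 * 8.50e+15 * 1264 = 1.72119e+00 S/cm
Step 2: rho = 1 / sigma = 1 / 1.72119e+00 = 0.581 ohm*cm

0.581


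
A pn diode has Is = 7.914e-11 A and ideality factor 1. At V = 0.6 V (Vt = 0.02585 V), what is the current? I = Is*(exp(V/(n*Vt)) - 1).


Step 1: V/(n*Vt) = 0.6/(1*0.02585) = 23.2108
Step 2: exp(23.2108) = 1.2032e+10
Step 3: I = 7.914e-11 * (1.2032e+10 - 1) = 9.52e-01 A

9.52e-01
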